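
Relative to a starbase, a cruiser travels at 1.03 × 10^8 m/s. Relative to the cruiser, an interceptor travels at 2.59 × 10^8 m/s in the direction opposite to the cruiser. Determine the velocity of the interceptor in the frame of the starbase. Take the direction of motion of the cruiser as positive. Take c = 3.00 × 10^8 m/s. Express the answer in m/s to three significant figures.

In units of c (dividing by 3.00 × 10^8 m/s): v = 0.343, u' = -0.863.
u = (u' + v)/(1 + u'v/c²):
u = (-0.863 + 0.343) / (1 + (-0.863)·0.343) = -0.5200/0.7036 = -0.7391
Converting back: u = -0.7391 × 3.00 × 10^8 m/s.

-2.22 × 10^8 m/s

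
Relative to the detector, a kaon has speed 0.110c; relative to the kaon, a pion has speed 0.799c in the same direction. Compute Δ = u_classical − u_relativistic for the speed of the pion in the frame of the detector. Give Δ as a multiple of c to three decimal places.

Galilean: u_cl = 0.799 + 0.110 = 0.9090.
Relativistic: u_rel = (0.799 + 0.110) / (1 + 0.799·0.110) = 0.9090/1.0879 = 0.8356.
Δ = 0.9090 − 0.8356 = 0.0734.

Δ = 0.073c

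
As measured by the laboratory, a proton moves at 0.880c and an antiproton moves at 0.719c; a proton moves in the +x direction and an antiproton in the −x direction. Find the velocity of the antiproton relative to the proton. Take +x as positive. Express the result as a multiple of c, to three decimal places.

-0.979c

β_A = 0.880, β_B = -0.719.
Transform to A's frame with the inverse velocity-addition law: u' = (u − v)/(1 − uv/c²), taking u = β_B and v = β_A.
u' = (-0.719 − 0.880) / (1 − (0.880)(-0.719)) = -1.5990/1.6327 = -0.9793.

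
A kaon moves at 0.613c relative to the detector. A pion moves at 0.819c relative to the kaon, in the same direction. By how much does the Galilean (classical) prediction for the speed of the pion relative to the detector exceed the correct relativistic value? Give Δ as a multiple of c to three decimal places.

Galilean: u_cl = 0.819 + 0.613 = 1.4320.
Relativistic: u_rel = (0.819 + 0.613) / (1 + 0.819·0.613) = 1.4320/1.5020 = 0.9534.
Δ = 1.4320 − 0.9534 = 0.4786.
(The classical prediction exceeds c; the relativistic result does not.)

Δ = 0.479c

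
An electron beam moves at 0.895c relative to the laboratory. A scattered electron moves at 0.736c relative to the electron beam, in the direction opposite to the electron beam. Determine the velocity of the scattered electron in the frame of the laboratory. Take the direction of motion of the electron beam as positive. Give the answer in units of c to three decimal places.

With v = 0.895 and u' = -0.736 (in units of c),
u = (u' + v)/(1 + u'v/c²):
u = (-0.736 + 0.895) / (1 + (-0.736)·0.895) = 0.1590/0.3413 = 0.4659
(Galilean addition would give +0.159c.)

+0.466c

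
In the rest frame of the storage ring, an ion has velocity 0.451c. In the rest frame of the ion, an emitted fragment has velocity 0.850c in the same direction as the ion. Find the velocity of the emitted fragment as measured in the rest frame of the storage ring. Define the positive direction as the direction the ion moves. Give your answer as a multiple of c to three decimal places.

With v = 0.451 and u' = 0.850 (in units of c),
u = (u' + v)/(1 + u'v/c²):
u = (0.850 + 0.451) / (1 + 0.850·0.451) = 1.3010/1.3834 = 0.9405
(Galilean addition would give +1.301c, exceeding c.)

0.940c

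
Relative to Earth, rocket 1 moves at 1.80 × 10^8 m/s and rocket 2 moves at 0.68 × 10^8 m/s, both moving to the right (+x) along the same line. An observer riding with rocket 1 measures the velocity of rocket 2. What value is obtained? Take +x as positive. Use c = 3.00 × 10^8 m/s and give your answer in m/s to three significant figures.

β_A = 0.600, β_B = 0.227 (dividing each by c = 3.00 × 10^8 m/s).
Transform to A's frame with the inverse velocity-addition law: u' = (u − v)/(1 − uv/c²), taking u = β_B and v = β_A.
u' = (0.227 − 0.600) / (1 − (0.600)(0.227)) = -0.3733/0.8640 = -0.4321.
u' = -0.4321 × 3.00 × 10^8 m/s.

-1.30 × 10^8 m/s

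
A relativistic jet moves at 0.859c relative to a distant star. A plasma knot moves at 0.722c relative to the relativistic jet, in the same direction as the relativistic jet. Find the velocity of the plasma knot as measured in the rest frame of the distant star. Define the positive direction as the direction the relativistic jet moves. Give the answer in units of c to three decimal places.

0.976c

With v = 0.859 and u' = 0.722 (in units of c),
u = (u' + v)/(1 + u'v/c²):
u = (0.722 + 0.859) / (1 + 0.722·0.859) = 1.5810/1.6202 = 0.9758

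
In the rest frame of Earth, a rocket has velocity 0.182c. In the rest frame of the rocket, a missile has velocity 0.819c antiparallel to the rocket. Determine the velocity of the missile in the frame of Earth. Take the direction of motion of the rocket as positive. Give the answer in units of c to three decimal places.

-0.749c

With v = 0.182 and u' = -0.819 (in units of c),
u = (u' + v)/(1 + u'v/c²):
u = (-0.819 + 0.182) / (1 + (-0.819)·0.182) = -0.6370/0.8509 = -0.7486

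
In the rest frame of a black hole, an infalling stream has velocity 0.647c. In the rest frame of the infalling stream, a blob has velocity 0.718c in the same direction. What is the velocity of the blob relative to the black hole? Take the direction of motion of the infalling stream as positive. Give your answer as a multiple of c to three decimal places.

0.932c

With v = 0.647 and u' = 0.718 (in units of c),
u = (u' + v)/(1 + u'v/c²):
u = (0.718 + 0.647) / (1 + 0.718·0.647) = 1.3650/1.4645 = 0.9320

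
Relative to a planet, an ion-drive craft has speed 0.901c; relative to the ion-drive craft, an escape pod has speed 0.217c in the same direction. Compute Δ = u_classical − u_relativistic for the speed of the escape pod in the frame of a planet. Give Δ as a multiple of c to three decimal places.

Galilean: u_cl = 0.217 + 0.901 = 1.1180.
Relativistic: u_rel = (0.217 + 0.901) / (1 + 0.217·0.901) = 1.1180/1.1955 = 0.9352.
Δ = 1.1180 − 0.9352 = 0.1828.
(The classical prediction exceeds c; the relativistic result does not.)

Δ = 0.183c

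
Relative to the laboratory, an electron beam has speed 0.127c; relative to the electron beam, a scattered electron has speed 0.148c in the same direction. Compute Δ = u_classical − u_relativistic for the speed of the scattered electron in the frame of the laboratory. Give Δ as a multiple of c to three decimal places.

Galilean: u_cl = 0.148 + 0.127 = 0.2750.
Relativistic: u_rel = (0.148 + 0.127) / (1 + 0.148·0.127) = 0.2750/1.0188 = 0.2699.
Δ = 0.2750 − 0.2699 = 0.0051.

Δ = 0.005c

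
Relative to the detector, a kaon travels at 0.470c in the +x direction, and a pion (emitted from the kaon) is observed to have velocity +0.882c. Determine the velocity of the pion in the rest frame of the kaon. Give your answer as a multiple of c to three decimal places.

Invert the composition law: u' = (u − v)/(1 − uv/c²).
u' = (0.882 − 0.470) / (1 − (0.882)(0.470)) = 0.4120/0.5855 = 0.7037.

+0.704c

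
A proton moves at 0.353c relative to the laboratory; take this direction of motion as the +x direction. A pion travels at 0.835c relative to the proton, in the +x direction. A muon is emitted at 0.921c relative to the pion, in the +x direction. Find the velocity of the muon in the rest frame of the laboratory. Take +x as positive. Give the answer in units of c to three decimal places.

0.996c

Apply u = (u' + v)/(1 + u'v/c²) successively, working outward toward the laboratory.
Start: velocity of the proton relative to the laboratory = 0.3530c.
Compose with the pion (u' = 0.835 in the proton frame): u_1 = (0.835 + 0.353) / (1 + 0.835·0.353) = 1.1880/1.2948 = 0.9175.
Compose with the muon (u' = 0.921 in the pion frame): u_2 = (0.921 + 0.918) / (1 + 0.921·0.918) = 1.8385/1.8451 = 0.9965.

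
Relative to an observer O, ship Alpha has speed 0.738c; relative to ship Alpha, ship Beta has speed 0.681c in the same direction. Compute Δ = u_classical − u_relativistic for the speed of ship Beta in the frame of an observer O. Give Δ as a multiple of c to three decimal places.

Δ = 0.475c

Galilean: u_cl = 0.681 + 0.738 = 1.4190.
Relativistic: u_rel = (0.681 + 0.738) / (1 + 0.681·0.738) = 1.4190/1.5026 = 0.9444.
Δ = 1.4190 − 0.9444 = 0.4746.
(The classical prediction exceeds c; the relativistic result does not.)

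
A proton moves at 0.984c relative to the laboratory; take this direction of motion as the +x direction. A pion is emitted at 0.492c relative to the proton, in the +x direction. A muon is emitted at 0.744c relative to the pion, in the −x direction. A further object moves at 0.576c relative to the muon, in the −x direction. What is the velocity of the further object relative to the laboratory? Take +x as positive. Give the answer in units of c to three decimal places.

+0.870c

Apply u = (u' + v)/(1 + u'v/c²) successively, working outward toward the laboratory.
Start: velocity of the proton relative to the laboratory = 0.9840c.
Compose with the pion (u' = 0.492 in the proton frame): u_1 = (0.492 + 0.984) / (1 + 0.492·0.984) = 1.4760/1.4841 = 0.9945.
Compose with the muon (u' = -0.744 in the pion frame): u_2 = (-0.744 + 0.995) / (1 + (-0.744)·0.995) = 0.2505/0.2601 = 0.9633.
Compose with the further object (u' = -0.576 in the muon frame): u_3 = (-0.576 + 0.963) / (1 + (-0.576)·0.963) = 0.3873/0.4452 = 0.8700.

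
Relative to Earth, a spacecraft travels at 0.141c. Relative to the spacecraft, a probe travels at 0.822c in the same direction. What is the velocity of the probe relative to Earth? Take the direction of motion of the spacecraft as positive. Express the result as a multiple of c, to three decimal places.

0.863c

With v = 0.141 and u' = 0.822 (in units of c),
u = (u' + v)/(1 + u'v/c²):
u = (0.822 + 0.141) / (1 + 0.822·0.141) = 0.9630/1.1159 = 0.8630
(Galilean addition would give +0.963c.)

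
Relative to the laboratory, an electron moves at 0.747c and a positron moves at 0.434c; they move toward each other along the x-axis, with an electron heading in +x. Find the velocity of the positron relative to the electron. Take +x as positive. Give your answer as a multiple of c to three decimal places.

β_A = 0.747, β_B = -0.434.
Transform to A's frame with the inverse velocity-addition law: u' = (u − v)/(1 − uv/c²), taking u = β_B and v = β_A.
u' = (-0.434 − 0.747) / (1 − (0.747)(-0.434)) = -1.1810/1.3242 = -0.8919.

-0.892c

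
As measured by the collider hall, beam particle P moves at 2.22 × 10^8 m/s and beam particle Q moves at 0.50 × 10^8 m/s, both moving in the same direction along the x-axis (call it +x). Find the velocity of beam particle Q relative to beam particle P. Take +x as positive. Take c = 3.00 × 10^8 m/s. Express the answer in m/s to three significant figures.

β_A = 0.740, β_B = 0.167 (dividing each by c = 3.00 × 10^8 m/s).
Transform to A's frame with the inverse velocity-addition law: u' = (u − v)/(1 − uv/c²), taking u = β_B and v = β_A.
u' = (0.167 − 0.740) / (1 − (0.740)(0.167)) = -0.5733/0.8767 = -0.6540.
u' = -0.6540 × 3.00 × 10^8 m/s.

-1.96 × 10^8 m/s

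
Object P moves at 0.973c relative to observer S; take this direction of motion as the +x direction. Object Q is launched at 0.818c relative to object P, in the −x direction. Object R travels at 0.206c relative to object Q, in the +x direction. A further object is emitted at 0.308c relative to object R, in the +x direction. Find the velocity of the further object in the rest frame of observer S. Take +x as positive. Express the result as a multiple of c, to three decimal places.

Apply u = (u' + v)/(1 + u'v/c²) successively, working outward toward observer S.
Start: velocity of object P relative to observer S = 0.9730c.
Compose with object Q (u' = -0.818 in object P frame): u_1 = (-0.818 + 0.973) / (1 + (-0.818)·0.973) = 0.1550/0.2041 = 0.7595.
Compose with object R (u' = 0.206 in object Q frame): u_2 = (0.206 + 0.759) / (1 + 0.206·0.759) = 0.9655/1.1565 = 0.8349.
Compose with the further object (u' = 0.308 in object R frame): u_3 = (0.308 + 0.835) / (1 + 0.308·0.835) = 1.1429/1.2571 = 0.9091.

+0.909c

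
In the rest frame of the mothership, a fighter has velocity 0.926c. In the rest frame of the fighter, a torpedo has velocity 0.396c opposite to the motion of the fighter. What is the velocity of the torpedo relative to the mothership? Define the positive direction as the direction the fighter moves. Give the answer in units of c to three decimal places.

With v = 0.926 and u' = -0.396 (in units of c),
u = (u' + v)/(1 + u'v/c²):
u = (-0.396 + 0.926) / (1 + (-0.396)·0.926) = 0.5300/0.6333 = 0.8369
(Galilean addition would give +0.530c.)

+0.837c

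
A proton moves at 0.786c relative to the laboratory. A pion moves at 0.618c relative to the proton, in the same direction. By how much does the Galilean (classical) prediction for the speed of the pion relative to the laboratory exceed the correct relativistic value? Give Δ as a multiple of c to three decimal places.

Galilean: u_cl = 0.618 + 0.786 = 1.4040.
Relativistic: u_rel = (0.618 + 0.786) / (1 + 0.618·0.786) = 1.4040/1.4857 = 0.9450.
Δ = 1.4040 − 0.9450 = 0.4590.
(The classical prediction exceeds c; the relativistic result does not.)

Δ = 0.459c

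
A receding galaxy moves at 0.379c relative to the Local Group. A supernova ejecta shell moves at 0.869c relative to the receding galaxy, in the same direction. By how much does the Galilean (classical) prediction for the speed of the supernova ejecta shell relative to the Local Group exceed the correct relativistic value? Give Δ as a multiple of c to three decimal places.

Δ = 0.309c

Galilean: u_cl = 0.869 + 0.379 = 1.2480.
Relativistic: u_rel = (0.869 + 0.379) / (1 + 0.869·0.379) = 1.2480/1.3294 = 0.9388.
Δ = 1.2480 − 0.9388 = 0.3092.
(The classical prediction exceeds c; the relativistic result does not.)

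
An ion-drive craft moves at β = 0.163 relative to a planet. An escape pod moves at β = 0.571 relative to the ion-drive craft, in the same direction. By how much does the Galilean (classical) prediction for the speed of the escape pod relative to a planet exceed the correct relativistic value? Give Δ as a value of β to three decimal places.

Δ = 0.062

Galilean: u_cl = 0.571 + 0.163 = 0.7340.
Relativistic: u_rel = (0.571 + 0.163) / (1 + 0.571·0.163) = 0.7340/1.0931 = 0.6715.
Δ = 0.7340 − 0.6715 = 0.0625.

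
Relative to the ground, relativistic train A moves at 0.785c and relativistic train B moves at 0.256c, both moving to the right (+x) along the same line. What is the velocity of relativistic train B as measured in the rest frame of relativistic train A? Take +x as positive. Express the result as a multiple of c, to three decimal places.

β_A = 0.785, β_B = 0.256.
Transform to A's frame with the inverse velocity-addition law: u' = (u − v)/(1 − uv/c²), taking u = β_B and v = β_A.
u' = (0.256 − 0.785) / (1 − (0.785)(0.256)) = -0.5290/0.7990 = -0.6620.

-0.662c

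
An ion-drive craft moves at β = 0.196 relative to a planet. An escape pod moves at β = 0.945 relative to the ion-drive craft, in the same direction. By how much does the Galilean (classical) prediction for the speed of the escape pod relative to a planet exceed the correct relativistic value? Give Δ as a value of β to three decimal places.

Galilean: u_cl = 0.945 + 0.196 = 1.1410.
Relativistic: u_rel = (0.945 + 0.196) / (1 + 0.945·0.196) = 1.1410/1.1852 = 0.9627.
Δ = 1.1410 − 0.9627 = 0.1783.
(The classical prediction exceeds c; the relativistic result does not.)

Δ = 0.178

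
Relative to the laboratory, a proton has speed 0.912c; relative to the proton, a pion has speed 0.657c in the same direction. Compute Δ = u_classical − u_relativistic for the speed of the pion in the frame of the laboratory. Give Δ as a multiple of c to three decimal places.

Δ = 0.588c

Galilean: u_cl = 0.657 + 0.912 = 1.5690.
Relativistic: u_rel = (0.657 + 0.912) / (1 + 0.657·0.912) = 1.5690/1.5992 = 0.9811.
Δ = 1.5690 − 0.9811 = 0.5879.
(The classical prediction exceeds c; the relativistic result does not.)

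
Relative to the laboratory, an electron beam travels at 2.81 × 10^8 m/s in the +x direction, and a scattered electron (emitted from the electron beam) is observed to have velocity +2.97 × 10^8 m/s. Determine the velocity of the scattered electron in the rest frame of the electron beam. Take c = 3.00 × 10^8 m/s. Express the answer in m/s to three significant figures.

+2.20 × 10^8 m/s

v = 0.937c, u = 0.990c.
Invert the composition law: u' = (u − v)/(1 − uv/c²).
u' = (0.990 − 0.937) / (1 − (0.990)(0.937)) = 0.0533/0.0727 = 0.7336.
u' = 0.7336 × 3.00 × 10^8 m/s.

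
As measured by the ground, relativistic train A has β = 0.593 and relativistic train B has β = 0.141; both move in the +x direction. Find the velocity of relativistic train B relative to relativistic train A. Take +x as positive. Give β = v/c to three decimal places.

β_A = 0.593, β_B = 0.141.
Transform to A's frame with the inverse velocity-addition law: u' = (u − v)/(1 − uv/c²), taking u = β_B and v = β_A.
u' = (0.141 − 0.593) / (1 − (0.593)(0.141)) = -0.4520/0.9164 = -0.4932.

β = -0.493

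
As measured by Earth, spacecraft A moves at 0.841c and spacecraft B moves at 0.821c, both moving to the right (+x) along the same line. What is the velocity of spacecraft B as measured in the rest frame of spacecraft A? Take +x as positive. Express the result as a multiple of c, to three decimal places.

β_A = 0.841, β_B = 0.821.
Transform to A's frame with the inverse velocity-addition law: u' = (u − v)/(1 − uv/c²), taking u = β_B and v = β_A.
u' = (0.821 − 0.841) / (1 − (0.841)(0.821)) = -0.0200/0.3095 = -0.0646.

-0.065c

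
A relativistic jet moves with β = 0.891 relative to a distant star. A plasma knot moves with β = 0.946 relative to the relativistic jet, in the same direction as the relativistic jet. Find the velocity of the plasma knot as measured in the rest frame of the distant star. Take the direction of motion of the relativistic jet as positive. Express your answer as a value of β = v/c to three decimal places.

With v = 0.891 and u' = 0.946 (in units of c),
u = (u' + v)/(1 + u'v/c²):
u = (0.946 + 0.891) / (1 + 0.946·0.891) = 1.8370/1.8429 = 0.9968

β = 0.997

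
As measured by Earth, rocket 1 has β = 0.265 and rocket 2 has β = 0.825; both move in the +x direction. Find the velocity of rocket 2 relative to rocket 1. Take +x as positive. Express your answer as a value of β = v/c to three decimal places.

β = +0.717

β_A = 0.265, β_B = 0.825.
Transform to A's frame with the inverse velocity-addition law: u' = (u − v)/(1 − uv/c²), taking u = β_B and v = β_A.
u' = (0.825 − 0.265) / (1 − (0.265)(0.825)) = 0.5600/0.7814 = 0.7167.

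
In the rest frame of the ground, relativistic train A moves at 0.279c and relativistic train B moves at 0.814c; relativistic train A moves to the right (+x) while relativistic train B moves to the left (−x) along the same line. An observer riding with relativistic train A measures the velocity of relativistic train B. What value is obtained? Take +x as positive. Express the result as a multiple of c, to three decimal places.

-0.891c

β_A = 0.279, β_B = -0.814.
Transform to A's frame with the inverse velocity-addition law: u' = (u − v)/(1 − uv/c²), taking u = β_B and v = β_A.
u' = (-0.814 − 0.279) / (1 − (0.279)(-0.814)) = -1.0930/1.2271 = -0.8907.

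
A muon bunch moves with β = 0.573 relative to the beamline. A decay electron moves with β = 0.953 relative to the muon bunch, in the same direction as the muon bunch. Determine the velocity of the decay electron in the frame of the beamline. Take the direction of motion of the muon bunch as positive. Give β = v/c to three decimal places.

β = 0.987

With v = 0.573 and u' = 0.953 (in units of c),
u = (u' + v)/(1 + u'v/c²):
u = (0.953 + 0.573) / (1 + 0.953·0.573) = 1.5260/1.5461 = 0.9870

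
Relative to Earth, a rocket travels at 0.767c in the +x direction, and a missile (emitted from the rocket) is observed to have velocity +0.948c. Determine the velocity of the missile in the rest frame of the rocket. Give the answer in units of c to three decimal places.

Invert the composition law: u' = (u − v)/(1 − uv/c²).
u' = (0.948 − 0.767) / (1 − (0.948)(0.767)) = 0.1810/0.2729 = 0.6633.

+0.663c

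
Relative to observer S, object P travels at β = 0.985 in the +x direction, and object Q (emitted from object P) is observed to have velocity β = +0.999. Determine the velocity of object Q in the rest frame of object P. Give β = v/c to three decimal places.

β = +0.876

Invert the composition law: u' = (u − v)/(1 − uv/c²).
u' = (0.999 − 0.985) / (1 − (0.999)(0.985)) = 0.0140/0.0160 = 0.8758.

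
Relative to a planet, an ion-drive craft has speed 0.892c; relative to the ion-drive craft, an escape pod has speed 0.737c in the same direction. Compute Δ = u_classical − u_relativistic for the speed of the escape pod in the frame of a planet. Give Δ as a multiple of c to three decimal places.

Galilean: u_cl = 0.737 + 0.892 = 1.6290.
Relativistic: u_rel = (0.737 + 0.892) / (1 + 0.737·0.892) = 1.6290/1.6574 = 0.9829.
Δ = 1.6290 − 0.9829 = 0.6461.
(The classical prediction exceeds c; the relativistic result does not.)

Δ = 0.646c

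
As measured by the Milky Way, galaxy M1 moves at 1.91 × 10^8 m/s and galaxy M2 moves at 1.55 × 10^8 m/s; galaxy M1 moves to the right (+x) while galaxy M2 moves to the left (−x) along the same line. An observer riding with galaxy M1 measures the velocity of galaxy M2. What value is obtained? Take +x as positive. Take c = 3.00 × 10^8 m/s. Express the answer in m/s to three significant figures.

β_A = 0.637, β_B = -0.517 (dividing each by c = 3.00 × 10^8 m/s).
Transform to A's frame with the inverse velocity-addition law: u' = (u − v)/(1 − uv/c²), taking u = β_B and v = β_A.
u' = (-0.517 − 0.637) / (1 − (0.637)(-0.517)) = -1.1533/1.3289 = -0.8679.
u' = -0.8679 × 3.00 × 10^8 m/s.

-2.60 × 10^8 m/s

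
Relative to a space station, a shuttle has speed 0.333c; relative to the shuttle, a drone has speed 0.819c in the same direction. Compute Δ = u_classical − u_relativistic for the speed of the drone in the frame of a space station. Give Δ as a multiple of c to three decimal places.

Δ = 0.247c

Galilean: u_cl = 0.819 + 0.333 = 1.1520.
Relativistic: u_rel = (0.819 + 0.333) / (1 + 0.819·0.333) = 1.1520/1.2727 = 0.9051.
Δ = 1.1520 − 0.9051 = 0.2469.
(The classical prediction exceeds c; the relativistic result does not.)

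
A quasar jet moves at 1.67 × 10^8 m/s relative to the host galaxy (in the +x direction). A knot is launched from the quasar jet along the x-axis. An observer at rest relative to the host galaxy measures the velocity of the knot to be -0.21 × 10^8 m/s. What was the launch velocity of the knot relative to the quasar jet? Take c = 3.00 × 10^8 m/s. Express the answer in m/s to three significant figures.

-1.81 × 10^8 m/s

v = 0.557c, u = -0.070c.
Invert the composition law: u' = (u − v)/(1 − uv/c²).
u' = (-0.070 − 0.557) / (1 − (-0.070)(0.557)) = -0.6267/1.0390 = -0.6032.
u' = -0.6032 × 3.00 × 10^8 m/s.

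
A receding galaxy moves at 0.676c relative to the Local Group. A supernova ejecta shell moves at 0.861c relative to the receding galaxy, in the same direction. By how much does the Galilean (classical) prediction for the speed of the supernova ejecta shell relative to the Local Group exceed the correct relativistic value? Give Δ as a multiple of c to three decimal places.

Galilean: u_cl = 0.861 + 0.676 = 1.5370.
Relativistic: u_rel = (0.861 + 0.676) / (1 + 0.861·0.676) = 1.5370/1.5820 = 0.9715.
Δ = 1.5370 − 0.9715 = 0.5655.
(The classical prediction exceeds c; the relativistic result does not.)

Δ = 0.565c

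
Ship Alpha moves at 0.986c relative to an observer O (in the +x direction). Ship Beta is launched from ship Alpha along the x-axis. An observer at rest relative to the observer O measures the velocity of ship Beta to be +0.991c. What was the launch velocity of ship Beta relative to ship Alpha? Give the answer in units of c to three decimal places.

+0.219c

Invert the composition law: u' = (u − v)/(1 − uv/c²).
u' = (0.991 − 0.986) / (1 − (0.991)(0.986)) = 0.0050/0.0229 = 0.2186.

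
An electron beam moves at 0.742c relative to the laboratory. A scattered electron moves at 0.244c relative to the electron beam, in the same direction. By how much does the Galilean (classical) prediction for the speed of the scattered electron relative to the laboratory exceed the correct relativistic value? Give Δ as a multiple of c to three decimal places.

Δ = 0.151c

Galilean: u_cl = 0.244 + 0.742 = 0.9860.
Relativistic: u_rel = (0.244 + 0.742) / (1 + 0.244·0.742) = 0.9860/1.1810 = 0.8349.
Δ = 0.9860 − 0.8349 = 0.1511.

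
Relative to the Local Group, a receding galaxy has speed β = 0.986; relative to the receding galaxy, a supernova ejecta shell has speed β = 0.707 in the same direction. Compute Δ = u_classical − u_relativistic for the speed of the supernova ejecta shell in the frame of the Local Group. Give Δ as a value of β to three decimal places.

Δ = 0.695

Galilean: u_cl = 0.707 + 0.986 = 1.6930.
Relativistic: u_rel = (0.707 + 0.986) / (1 + 0.707·0.986) = 1.6930/1.6971 = 0.9976.
Δ = 1.6930 − 0.9976 = 0.6954.
(The classical prediction exceeds c; the relativistic result does not.)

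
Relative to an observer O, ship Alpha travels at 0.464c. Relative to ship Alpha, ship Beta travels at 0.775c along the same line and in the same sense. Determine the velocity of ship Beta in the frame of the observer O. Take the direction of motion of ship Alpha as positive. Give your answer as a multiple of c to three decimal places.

0.911c

With v = 0.464 and u' = 0.775 (in units of c),
u = (u' + v)/(1 + u'v/c²):
u = (0.775 + 0.464) / (1 + 0.775·0.464) = 1.2390/1.3596 = 0.9113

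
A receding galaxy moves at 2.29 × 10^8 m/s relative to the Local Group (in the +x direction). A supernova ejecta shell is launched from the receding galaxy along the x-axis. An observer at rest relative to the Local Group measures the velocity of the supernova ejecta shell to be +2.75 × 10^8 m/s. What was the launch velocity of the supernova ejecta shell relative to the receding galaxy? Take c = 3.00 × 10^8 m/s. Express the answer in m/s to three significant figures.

+1.53 × 10^8 m/s

v = 0.763c, u = 0.917c.
Invert the composition law: u' = (u − v)/(1 − uv/c²).
u' = (0.917 − 0.763) / (1 − (0.917)(0.763)) = 0.1533/0.3003 = 0.5106.
u' = 0.5106 × 3.00 × 10^8 m/s.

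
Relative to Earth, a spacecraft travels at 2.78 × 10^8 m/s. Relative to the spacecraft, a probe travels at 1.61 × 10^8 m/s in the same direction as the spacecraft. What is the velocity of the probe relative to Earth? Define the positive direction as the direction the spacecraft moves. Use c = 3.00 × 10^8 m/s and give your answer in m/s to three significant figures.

In units of c (dividing by 3.00 × 10^8 m/s): v = 0.927, u' = 0.537.
u = (u' + v)/(1 + u'v/c²):
u = (0.537 + 0.927) / (1 + 0.537·0.927) = 1.4633/1.4973 = 0.9773
(Galilean addition would give +1.463c, exceeding c.)
Converting back: u = 0.9773 × 3.00 × 10^8 m/s.

2.93 × 10^8 m/s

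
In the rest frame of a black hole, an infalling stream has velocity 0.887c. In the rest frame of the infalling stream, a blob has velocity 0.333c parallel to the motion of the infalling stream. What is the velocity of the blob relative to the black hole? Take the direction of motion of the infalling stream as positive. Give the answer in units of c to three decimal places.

0.942c

With v = 0.887 and u' = 0.333 (in units of c),
u = (u' + v)/(1 + u'v/c²):
u = (0.333 + 0.887) / (1 + 0.333·0.887) = 1.2200/1.2954 = 0.9418
(Galilean addition would give +1.220c, exceeding c.)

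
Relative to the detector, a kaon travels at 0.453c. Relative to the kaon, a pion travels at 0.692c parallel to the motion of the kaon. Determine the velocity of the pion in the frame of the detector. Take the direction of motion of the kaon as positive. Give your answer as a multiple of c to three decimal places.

With v = 0.453 and u' = 0.692 (in units of c),
u = (u' + v)/(1 + u'v/c²):
u = (0.692 + 0.453) / (1 + 0.692·0.453) = 1.1450/1.3135 = 0.8717

0.872c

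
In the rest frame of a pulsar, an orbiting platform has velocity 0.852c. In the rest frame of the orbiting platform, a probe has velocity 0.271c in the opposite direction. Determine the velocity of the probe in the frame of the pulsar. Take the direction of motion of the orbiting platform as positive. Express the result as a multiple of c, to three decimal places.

With v = 0.852 and u' = -0.271 (in units of c),
u = (u' + v)/(1 + u'v/c²):
u = (-0.271 + 0.852) / (1 + (-0.271)·0.852) = 0.5810/0.7691 = 0.7554

+0.755c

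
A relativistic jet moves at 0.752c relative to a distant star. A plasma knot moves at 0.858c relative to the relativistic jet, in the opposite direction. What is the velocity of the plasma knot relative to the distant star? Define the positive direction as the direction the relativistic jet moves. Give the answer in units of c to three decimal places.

With v = 0.752 and u' = -0.858 (in units of c),
u = (u' + v)/(1 + u'v/c²):
u = (-0.858 + 0.752) / (1 + (-0.858)·0.752) = -0.1060/0.3548 = -0.2988
(Galilean addition would give -0.106c.)

-0.299c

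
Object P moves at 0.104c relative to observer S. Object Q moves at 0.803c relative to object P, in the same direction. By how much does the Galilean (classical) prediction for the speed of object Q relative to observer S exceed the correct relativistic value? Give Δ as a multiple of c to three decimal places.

Δ = 0.070c

Galilean: u_cl = 0.803 + 0.104 = 0.9070.
Relativistic: u_rel = (0.803 + 0.104) / (1 + 0.803·0.104) = 0.9070/1.0835 = 0.8371.
Δ = 0.9070 − 0.8371 = 0.0699.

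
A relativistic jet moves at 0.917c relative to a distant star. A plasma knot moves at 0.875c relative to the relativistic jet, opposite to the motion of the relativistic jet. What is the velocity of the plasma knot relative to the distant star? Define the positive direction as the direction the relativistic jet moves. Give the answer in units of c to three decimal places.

With v = 0.917 and u' = -0.875 (in units of c),
u = (u' + v)/(1 + u'v/c²):
u = (-0.875 + 0.917) / (1 + (-0.875)·0.917) = 0.0420/0.1976 = 0.2125
(Galilean addition would give +0.042c.)

+0.213c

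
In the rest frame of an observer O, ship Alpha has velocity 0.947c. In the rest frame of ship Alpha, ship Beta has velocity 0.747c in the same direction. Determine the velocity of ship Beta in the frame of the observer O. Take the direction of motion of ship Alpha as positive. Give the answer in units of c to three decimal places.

With v = 0.947 and u' = 0.747 (in units of c),
u = (u' + v)/(1 + u'v/c²):
u = (0.747 + 0.947) / (1 + 0.747·0.947) = 1.6940/1.7074 = 0.9921

0.992c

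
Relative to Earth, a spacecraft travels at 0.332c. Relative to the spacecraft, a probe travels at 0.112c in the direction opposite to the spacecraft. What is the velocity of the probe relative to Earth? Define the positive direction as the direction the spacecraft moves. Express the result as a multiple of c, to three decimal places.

+0.228c

With v = 0.332 and u' = -0.112 (in units of c),
u = (u' + v)/(1 + u'v/c²):
u = (-0.112 + 0.332) / (1 + (-0.112)·0.332) = 0.2200/0.9628 = 0.2285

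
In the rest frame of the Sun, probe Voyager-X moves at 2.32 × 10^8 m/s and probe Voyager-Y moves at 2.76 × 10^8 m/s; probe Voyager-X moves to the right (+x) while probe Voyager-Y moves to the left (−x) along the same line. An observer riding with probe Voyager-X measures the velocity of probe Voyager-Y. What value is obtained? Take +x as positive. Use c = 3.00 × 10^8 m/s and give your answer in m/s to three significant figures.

β_A = 0.773, β_B = -0.920 (dividing each by c = 3.00 × 10^8 m/s).
Transform to A's frame with the inverse velocity-addition law: u' = (u − v)/(1 − uv/c²), taking u = β_B and v = β_A.
u' = (-0.920 − 0.773) / (1 − (0.773)(-0.920)) = -1.6933/1.7115 = -0.9894.
u' = -0.9894 × 3.00 × 10^8 m/s.

-2.97 × 10^8 m/s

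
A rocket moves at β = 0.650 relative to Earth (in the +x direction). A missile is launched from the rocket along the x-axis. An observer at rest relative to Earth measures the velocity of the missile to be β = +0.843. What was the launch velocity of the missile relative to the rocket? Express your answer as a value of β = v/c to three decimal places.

Invert the composition law: u' = (u − v)/(1 − uv/c²).
u' = (0.843 − 0.650) / (1 − (0.843)(0.650)) = 0.1930/0.4521 = 0.4269.

β = +0.427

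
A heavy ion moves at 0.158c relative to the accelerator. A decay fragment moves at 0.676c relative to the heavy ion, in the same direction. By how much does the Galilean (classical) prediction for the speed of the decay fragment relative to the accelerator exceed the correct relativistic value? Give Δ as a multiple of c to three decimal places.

Δ = 0.080c

Galilean: u_cl = 0.676 + 0.158 = 0.8340.
Relativistic: u_rel = (0.676 + 0.158) / (1 + 0.676·0.158) = 0.8340/1.1068 = 0.7535.
Δ = 0.8340 − 0.7535 = 0.0805.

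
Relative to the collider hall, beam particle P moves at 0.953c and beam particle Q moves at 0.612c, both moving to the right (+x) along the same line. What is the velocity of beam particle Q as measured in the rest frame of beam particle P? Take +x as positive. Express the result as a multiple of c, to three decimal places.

-0.818c

β_A = 0.953, β_B = 0.612.
Transform to A's frame with the inverse velocity-addition law: u' = (u − v)/(1 − uv/c²), taking u = β_B and v = β_A.
u' = (0.612 − 0.953) / (1 − (0.953)(0.612)) = -0.3410/0.4168 = -0.8182.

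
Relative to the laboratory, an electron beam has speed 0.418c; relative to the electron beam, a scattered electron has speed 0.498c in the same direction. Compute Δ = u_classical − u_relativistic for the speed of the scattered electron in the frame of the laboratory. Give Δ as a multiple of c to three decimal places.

Δ = 0.158c

Galilean: u_cl = 0.498 + 0.418 = 0.9160.
Relativistic: u_rel = (0.498 + 0.418) / (1 + 0.498·0.418) = 0.9160/1.2082 = 0.7582.
Δ = 0.9160 − 0.7582 = 0.1578.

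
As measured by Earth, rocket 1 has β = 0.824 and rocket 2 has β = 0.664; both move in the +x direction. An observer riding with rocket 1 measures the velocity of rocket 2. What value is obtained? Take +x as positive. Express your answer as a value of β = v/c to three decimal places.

β_A = 0.824, β_B = 0.664.
Transform to A's frame with the inverse velocity-addition law: u' = (u − v)/(1 − uv/c²), taking u = β_B and v = β_A.
u' = (0.664 − 0.824) / (1 − (0.824)(0.664)) = -0.1600/0.4529 = -0.3533.

β = -0.353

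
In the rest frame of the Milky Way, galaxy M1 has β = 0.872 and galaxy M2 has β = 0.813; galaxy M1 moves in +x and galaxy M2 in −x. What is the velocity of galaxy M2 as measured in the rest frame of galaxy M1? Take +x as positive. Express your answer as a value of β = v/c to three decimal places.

β_A = 0.872, β_B = -0.813.
Transform to A's frame with the inverse velocity-addition law: u' = (u − v)/(1 − uv/c²), taking u = β_B and v = β_A.
u' = (-0.813 − 0.872) / (1 − (0.872)(-0.813)) = -1.6850/1.7089 = -0.9860.

β = -0.986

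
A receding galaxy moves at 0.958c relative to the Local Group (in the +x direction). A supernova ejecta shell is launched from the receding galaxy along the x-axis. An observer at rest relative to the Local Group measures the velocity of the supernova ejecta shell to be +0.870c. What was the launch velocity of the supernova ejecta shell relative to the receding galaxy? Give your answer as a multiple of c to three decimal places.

Invert the composition law: u' = (u − v)/(1 − uv/c²).
u' = (0.870 − 0.958) / (1 − (0.870)(0.958)) = -0.0880/0.1665 = -0.5284.

-0.528c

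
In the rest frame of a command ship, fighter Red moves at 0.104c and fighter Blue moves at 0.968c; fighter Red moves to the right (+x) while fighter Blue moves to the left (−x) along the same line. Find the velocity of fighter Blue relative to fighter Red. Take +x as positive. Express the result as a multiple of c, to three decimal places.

-0.974c

β_A = 0.104, β_B = -0.968.
Transform to A's frame with the inverse velocity-addition law: u' = (u − v)/(1 − uv/c²), taking u = β_B and v = β_A.
u' = (-0.968 − 0.104) / (1 − (0.104)(-0.968)) = -1.0720/1.1007 = -0.9740.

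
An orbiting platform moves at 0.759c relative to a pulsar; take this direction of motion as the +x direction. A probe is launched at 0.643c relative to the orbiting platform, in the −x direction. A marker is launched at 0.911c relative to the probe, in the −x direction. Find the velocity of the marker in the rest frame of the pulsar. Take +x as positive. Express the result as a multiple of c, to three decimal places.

Apply u = (u' + v)/(1 + u'v/c²) successively, working outward toward the pulsar.
Start: velocity of the orbiting platform relative to the pulsar = 0.7590c.
Compose with the probe (u' = -0.643 in the orbiting platform frame): u_1 = (-0.643 + 0.759) / (1 + (-0.643)·0.759) = 0.1160/0.5120 = 0.2266.
Compose with the marker (u' = -0.911 in the probe frame): u_2 = (-0.911 + 0.227) / (1 + (-0.911)·0.227) = -0.6844/0.7936 = -0.8624.

-0.862c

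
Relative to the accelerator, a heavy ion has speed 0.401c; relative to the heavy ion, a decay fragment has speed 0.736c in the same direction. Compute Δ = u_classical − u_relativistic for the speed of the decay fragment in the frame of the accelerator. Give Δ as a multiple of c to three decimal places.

Δ = 0.259c

Galilean: u_cl = 0.736 + 0.401 = 1.1370.
Relativistic: u_rel = (0.736 + 0.401) / (1 + 0.736·0.401) = 1.1370/1.2951 = 0.8779.
Δ = 1.1370 − 0.8779 = 0.2591.
(The classical prediction exceeds c; the relativistic result does not.)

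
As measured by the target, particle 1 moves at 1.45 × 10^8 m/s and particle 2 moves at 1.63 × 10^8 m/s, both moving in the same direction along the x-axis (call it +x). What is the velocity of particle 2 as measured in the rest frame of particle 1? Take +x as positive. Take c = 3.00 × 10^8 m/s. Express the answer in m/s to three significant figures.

+2.44 × 10^7 m/s

β_A = 0.483, β_B = 0.543 (dividing each by c = 3.00 × 10^8 m/s).
Transform to A's frame with the inverse velocity-addition law: u' = (u − v)/(1 − uv/c²), taking u = β_B and v = β_A.
u' = (0.543 − 0.483) / (1 − (0.483)(0.543)) = 0.0600/0.7374 = 0.0814.
u' = 0.0814 × 3.00 × 10^8 m/s.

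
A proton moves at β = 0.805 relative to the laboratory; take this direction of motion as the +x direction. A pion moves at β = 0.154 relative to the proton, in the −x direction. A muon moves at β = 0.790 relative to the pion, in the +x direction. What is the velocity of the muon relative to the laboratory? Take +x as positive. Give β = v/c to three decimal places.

β = +0.966

Apply u = (u' + v)/(1 + u'v/c²) successively, working outward toward the laboratory.
Start: velocity of the proton relative to the laboratory = 0.8050c.
Compose with the pion (u' = -0.154 in the proton frame): u_1 = (-0.154 + 0.805) / (1 + (-0.154)·0.805) = 0.6510/0.8760 = 0.7431.
Compose with the muon (u' = 0.790 in the pion frame): u_2 = (0.790 + 0.743) / (1 + 0.790·0.743) = 1.5331/1.5871 = 0.9660.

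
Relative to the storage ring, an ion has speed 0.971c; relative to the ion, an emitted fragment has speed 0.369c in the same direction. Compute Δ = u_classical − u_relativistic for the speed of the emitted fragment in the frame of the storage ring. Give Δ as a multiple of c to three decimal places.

Δ = 0.353c

Galilean: u_cl = 0.369 + 0.971 = 1.3400.
Relativistic: u_rel = (0.369 + 0.971) / (1 + 0.369·0.971) = 1.3400/1.3583 = 0.9865.
Δ = 1.3400 − 0.9865 = 0.3535.
(The classical prediction exceeds c; the relativistic result does not.)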